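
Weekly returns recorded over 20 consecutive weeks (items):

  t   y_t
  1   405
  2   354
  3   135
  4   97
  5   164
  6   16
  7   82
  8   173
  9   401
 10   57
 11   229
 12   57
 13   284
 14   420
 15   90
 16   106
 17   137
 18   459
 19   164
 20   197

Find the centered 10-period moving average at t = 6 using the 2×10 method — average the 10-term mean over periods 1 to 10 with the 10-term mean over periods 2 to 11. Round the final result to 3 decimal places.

179.600

Sum over 1–10: 405 + 354 + 135 + 97 + 164 + 16 + 82 + 173 + 401 + 57 = 1884
Sum over 2–11: 354 + 135 + 97 + 164 + 16 + 82 + 173 + 401 + 57 + 229 = 1708
CMA at t=6 = (1884 + 1708) / (2·10) = 3592 / 20 = 179.600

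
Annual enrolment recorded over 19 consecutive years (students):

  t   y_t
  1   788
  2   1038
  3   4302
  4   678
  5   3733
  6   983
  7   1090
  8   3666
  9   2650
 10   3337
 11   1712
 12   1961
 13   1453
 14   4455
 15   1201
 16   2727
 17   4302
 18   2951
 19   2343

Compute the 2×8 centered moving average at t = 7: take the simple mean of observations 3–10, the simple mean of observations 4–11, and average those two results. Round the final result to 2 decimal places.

Sum over 3–10: 4302 + 678 + 3733 + 983 + 1090 + 3666 + 2650 + 3337 = 20439
Sum over 4–11: 678 + 3733 + 983 + 1090 + 3666 + 2650 + 3337 + 1712 = 17849
CMA at t=7 = (20439 + 17849) / (2·8) = 38288 / 16 = 2393.00

2393.00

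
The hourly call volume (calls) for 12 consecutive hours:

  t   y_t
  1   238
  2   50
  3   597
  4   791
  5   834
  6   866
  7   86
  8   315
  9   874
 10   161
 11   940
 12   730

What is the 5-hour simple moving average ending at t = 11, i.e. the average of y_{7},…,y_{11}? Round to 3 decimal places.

Sum of periods 7–11: 86 + 315 + 874 + 161 + 940 = 2376
Divide by 5: 2376 / 5 = 475.200

475.200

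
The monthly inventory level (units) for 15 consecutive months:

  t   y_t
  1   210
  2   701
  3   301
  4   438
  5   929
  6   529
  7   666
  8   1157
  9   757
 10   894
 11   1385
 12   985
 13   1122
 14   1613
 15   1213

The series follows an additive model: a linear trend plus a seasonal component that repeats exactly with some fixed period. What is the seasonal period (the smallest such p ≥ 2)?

3

First differences y_{t+1} − y_t: 491, -400, 137, 491, -400, 137, 491, -400, …
The difference pattern repeats every 3 terms and not for any smaller step, so p = 3.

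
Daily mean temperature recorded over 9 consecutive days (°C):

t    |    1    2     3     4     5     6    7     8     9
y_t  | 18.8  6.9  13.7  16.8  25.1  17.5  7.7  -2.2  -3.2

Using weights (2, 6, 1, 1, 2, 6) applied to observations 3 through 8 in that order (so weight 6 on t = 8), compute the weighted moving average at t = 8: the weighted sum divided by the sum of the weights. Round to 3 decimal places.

Weighted sum: 2·13.7 + 6·16.8 + 1·25.1 + 1·17.5 + 2·7.7 + 6·-2.2 = 27.4 + 100.8 + 25.1 + 17.5 + 15.4 + -13.2 = 173.0
Weight total: 2 + 6 + 1 + 1 + 2 + 6 = 18
WMA = 173.0 / 18 = 9.611

9.611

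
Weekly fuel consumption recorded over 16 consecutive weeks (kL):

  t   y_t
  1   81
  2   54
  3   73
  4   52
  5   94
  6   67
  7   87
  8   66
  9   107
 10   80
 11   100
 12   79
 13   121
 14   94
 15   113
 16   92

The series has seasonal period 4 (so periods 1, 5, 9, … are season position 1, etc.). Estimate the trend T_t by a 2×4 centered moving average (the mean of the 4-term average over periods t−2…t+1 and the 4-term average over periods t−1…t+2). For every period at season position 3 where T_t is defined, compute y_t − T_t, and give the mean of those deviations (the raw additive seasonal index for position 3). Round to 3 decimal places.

6.667

Season position 3 occurs at t = 3, 7, 11 (where T_t is defined).
t=3: T_3 = 66.62500; y_3 − T_3 = 73 − 66.62500 = 6.37500
t=7: T_7 = 80.12500; y_7 − T_7 = 87 − 80.12500 = 6.87500
t=11: T_11 = 93.25000; y_11 − T_11 = 100 − 93.25000 = 6.75000
Mean deviation: (6.37500 + 6.87500 + 6.75000) / 3 = 6.667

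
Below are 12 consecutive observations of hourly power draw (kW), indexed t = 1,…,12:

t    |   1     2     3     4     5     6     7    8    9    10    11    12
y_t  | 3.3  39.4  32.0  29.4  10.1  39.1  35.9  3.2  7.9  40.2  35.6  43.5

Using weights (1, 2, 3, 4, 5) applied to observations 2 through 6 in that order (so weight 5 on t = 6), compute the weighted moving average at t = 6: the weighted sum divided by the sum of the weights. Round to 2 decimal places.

Weighted sum: 1·39.4 + 2·32.0 + 3·29.4 + 4·10.1 + 5·39.1 = 39.4 + 64.0 + 88.2 + 40.4 + 195.5 = 427.5
Weight total: 1 + 2 + 3 + 4 + 5 = 15
WMA = 427.5 / 15 = 28.50

28.50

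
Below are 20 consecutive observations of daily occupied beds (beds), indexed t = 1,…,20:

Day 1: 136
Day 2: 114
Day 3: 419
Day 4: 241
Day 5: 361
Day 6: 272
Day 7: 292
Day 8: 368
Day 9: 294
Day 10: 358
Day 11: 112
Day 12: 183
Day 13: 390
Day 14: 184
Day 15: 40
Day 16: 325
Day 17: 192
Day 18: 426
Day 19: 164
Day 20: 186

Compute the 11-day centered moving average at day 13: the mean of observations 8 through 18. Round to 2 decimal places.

Sum of periods 8–18: 368 + 294 + 358 + 112 + 183 + 390 + 184 + 40 + 325 + 192 + 426 = 2872
Divide by 11: 2872 / 11 = 261.09

261.09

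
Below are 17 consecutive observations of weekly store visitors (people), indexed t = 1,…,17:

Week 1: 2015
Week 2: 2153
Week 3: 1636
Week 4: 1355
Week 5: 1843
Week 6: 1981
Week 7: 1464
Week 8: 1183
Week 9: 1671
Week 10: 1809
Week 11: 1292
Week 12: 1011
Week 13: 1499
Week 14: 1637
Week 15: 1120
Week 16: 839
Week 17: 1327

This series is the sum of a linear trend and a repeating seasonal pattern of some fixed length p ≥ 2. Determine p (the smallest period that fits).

4

First differences y_{t+1} − y_t: 138, -517, -281, 488, 138, -517, -281, 488, 138, -517, …
The difference pattern repeats every 4 terms and not for any smaller step, so p = 4.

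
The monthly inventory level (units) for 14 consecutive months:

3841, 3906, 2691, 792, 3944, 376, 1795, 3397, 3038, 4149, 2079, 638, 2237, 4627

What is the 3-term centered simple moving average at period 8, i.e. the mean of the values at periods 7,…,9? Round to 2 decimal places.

2743.33

Sum of periods 7–9: 1795 + 3397 + 3038 = 8230
Divide by 3: 8230 / 3 = 2743.33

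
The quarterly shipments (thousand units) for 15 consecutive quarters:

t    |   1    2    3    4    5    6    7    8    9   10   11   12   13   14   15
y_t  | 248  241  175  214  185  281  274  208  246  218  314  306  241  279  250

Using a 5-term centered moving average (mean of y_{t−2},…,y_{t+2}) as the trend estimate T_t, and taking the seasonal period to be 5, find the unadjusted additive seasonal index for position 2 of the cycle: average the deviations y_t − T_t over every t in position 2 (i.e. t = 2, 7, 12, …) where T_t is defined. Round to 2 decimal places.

Season position 2 occurs at t = 7, 12 (where T_t is defined).
t=7: T_7 = 238.8000; y_7 − T_7 = 274 − 238.8000 = 35.2000
t=12: T_12 = 271.6000; y_12 − T_12 = 306 − 271.6000 = 34.4000
Mean deviation: (35.2000 + 34.4000) / 2 = 34.80

34.80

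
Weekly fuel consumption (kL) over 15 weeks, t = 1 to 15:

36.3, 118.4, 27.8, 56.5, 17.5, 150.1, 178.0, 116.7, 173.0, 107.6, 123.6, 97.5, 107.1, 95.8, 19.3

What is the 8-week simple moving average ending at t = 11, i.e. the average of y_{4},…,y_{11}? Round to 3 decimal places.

Sum of periods 4–11: 56.5 + 17.5 + 150.1 + 178.0 + 116.7 + 173.0 + 107.6 + 123.6 = 923.0
Divide by 8: 923.0 / 8 = 115.375

115.375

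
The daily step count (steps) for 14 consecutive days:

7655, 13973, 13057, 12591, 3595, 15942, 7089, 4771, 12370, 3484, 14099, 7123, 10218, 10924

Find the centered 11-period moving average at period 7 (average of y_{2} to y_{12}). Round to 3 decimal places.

9826.727

Sum of periods 2–12: 13973 + 13057 + 12591 + 3595 + 15942 + 7089 + 4771 + 12370 + 3484 + 14099 + 7123 = 108094
Divide by 11: 108094 / 11 = 9826.727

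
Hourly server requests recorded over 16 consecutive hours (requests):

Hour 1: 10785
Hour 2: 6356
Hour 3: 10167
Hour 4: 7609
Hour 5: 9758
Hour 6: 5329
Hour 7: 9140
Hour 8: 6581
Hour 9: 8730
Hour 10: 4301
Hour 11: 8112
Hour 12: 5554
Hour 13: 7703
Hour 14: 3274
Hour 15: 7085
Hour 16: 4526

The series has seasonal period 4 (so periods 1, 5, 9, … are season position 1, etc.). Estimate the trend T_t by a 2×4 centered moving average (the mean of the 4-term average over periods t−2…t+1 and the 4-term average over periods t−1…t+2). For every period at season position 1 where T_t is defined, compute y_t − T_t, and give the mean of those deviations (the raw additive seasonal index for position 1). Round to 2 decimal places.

1670.58

Season position 1 occurs at t = 5, 9, 13 (where T_t is defined).
t=5: T_5 = 8087.3750; y_5 − T_5 = 9758 − 8087.3750 = 1670.6250
t=9: T_9 = 7059.5000; y_9 − T_9 = 8730 − 7059.5000 = 1670.5000
t=13: T_13 = 6032.3750; y_13 − T_13 = 7703 − 6032.3750 = 1670.6250
Mean deviation: (1670.6250 + 1670.5000 + 1670.6250) / 3 = 1670.58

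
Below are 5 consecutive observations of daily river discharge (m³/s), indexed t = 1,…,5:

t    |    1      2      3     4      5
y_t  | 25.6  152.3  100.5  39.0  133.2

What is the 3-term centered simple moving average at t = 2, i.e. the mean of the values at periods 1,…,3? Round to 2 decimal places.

92.80

Sum of periods 1–3: 25.6 + 152.3 + 100.5 = 278.4
Divide by 3: 278.4 / 3 = 92.80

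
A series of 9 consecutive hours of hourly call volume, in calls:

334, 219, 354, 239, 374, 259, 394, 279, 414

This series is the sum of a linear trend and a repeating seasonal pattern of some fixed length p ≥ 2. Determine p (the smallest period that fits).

First differences y_{t+1} − y_t: -115, 135, -115, 135, -115, 135, …
The difference pattern repeats every 2 terms and not for any smaller step, so p = 2.

2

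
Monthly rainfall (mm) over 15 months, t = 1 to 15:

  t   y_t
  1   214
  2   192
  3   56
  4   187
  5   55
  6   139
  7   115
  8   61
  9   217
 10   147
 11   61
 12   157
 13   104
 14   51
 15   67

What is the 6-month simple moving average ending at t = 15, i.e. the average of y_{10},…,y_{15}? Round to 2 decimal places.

Sum of periods 10–15: 147 + 61 + 157 + 104 + 51 + 67 = 587
Divide by 6: 587 / 6 = 97.83

97.83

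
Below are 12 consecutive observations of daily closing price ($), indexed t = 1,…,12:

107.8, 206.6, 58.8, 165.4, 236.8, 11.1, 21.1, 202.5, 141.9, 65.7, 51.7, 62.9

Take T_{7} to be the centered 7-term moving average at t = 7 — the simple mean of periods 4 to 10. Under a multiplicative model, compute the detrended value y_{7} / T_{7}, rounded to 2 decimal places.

Trend T_7 = (165.4 + 236.8 + 11.1 + 21.1 + 202.5 + 141.9 + 65.7) / 7 = 844.5/7 = 120.6429
Ratio to trend: 21.1 / 120.6429 = 0.17

0.17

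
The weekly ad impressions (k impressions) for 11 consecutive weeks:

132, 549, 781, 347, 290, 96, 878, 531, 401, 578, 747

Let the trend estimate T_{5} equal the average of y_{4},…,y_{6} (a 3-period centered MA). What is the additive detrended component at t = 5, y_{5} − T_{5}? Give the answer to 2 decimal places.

45.67

Trend T_5 = (347 + 290 + 96) / 3 = 733/3 = 244.3333
Detrended value: 290 − 244.3333 = 45.67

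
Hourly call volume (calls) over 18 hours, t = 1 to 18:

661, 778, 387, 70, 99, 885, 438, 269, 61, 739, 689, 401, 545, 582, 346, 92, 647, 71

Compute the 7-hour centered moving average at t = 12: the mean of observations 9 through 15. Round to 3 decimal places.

Sum of periods 9–15: 61 + 739 + 689 + 401 + 545 + 582 + 346 = 3363
Divide by 7: 3363 / 7 = 480.429

480.429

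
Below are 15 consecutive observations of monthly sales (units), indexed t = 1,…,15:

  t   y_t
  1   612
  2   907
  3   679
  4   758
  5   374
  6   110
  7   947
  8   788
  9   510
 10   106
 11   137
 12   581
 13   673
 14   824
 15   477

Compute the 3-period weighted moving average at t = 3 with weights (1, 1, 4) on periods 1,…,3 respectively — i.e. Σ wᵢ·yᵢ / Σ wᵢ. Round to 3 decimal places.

Weighted sum: 1·612 + 1·907 + 4·679 = 612 + 907 + 2716 = 4235
Weight total: 1 + 1 + 4 = 6
WMA = 4235 / 6 = 705.833

705.833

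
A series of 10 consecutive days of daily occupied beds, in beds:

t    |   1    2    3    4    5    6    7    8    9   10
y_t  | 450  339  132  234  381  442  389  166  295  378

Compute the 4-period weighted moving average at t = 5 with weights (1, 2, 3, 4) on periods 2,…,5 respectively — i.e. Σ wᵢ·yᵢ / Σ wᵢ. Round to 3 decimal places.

Weighted sum: 1·339 + 2·132 + 3·234 + 4·381 = 339 + 264 + 702 + 1524 = 2829
Weight total: 1 + 2 + 3 + 4 = 10
WMA = 2829 / 10 = 282.900

282.900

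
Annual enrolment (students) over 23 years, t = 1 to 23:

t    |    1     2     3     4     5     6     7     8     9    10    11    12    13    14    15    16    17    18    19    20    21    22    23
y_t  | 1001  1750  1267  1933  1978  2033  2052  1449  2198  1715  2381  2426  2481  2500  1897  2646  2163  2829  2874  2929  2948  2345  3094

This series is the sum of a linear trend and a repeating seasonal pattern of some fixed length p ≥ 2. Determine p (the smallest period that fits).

First differences y_{t+1} − y_t: 749, -483, 666, 45, 55, 19, -603, 749, -483, 666, 45, 55, 19, -603, 749, -483, …
The difference pattern repeats every 7 terms and not for any smaller step, so p = 7.

7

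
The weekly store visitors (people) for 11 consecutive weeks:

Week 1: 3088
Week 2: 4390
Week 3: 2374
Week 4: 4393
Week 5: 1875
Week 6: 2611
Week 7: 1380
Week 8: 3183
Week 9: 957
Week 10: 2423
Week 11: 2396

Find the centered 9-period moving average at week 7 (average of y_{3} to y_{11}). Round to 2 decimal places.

Sum of periods 3–11: 2374 + 4393 + 1875 + 2611 + 1380 + 3183 + 957 + 2423 + 2396 = 21592
Divide by 9: 21592 / 9 = 2399.11

2399.11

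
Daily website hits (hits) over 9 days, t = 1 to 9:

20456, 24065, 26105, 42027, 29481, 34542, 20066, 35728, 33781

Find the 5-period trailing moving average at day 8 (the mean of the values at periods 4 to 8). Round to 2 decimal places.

Sum of periods 4–8: 42027 + 29481 + 34542 + 20066 + 35728 = 161844
Divide by 5: 161844 / 5 = 32368.80

32368.80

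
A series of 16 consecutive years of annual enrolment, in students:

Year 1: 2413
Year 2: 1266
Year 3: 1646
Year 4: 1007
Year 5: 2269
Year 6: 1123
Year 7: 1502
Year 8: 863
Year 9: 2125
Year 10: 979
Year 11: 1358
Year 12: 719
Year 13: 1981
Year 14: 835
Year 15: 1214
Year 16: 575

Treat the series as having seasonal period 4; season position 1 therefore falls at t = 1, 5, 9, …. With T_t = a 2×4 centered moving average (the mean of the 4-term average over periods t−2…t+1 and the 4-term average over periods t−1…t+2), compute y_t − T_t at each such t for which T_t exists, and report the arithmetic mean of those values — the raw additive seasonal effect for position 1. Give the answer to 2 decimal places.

775.75

Season position 1 occurs at t = 5, 9, 13 (where T_t is defined).
t=5: T_5 = 1493.2500; y_5 − T_5 = 2269 − 1493.2500 = 775.7500
t=9: T_9 = 1349.2500; y_9 − T_9 = 2125 − 1349.2500 = 775.7500
t=13: T_13 = 1205.2500; y_13 − T_13 = 1981 − 1205.2500 = 775.7500
Mean deviation: (775.7500 + 775.7500 + 775.7500) / 3 = 775.75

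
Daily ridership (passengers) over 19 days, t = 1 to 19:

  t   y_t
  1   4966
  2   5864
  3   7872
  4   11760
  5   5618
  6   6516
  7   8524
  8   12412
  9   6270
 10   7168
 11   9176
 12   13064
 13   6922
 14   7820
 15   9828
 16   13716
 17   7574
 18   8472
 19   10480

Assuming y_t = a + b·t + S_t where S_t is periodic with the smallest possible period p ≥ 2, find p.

4

First differences y_{t+1} − y_t: 898, 2008, 3888, -6142, 898, 2008, 3888, -6142, 898, 2008, …
The difference pattern repeats every 4 terms and not for any smaller step, so p = 4.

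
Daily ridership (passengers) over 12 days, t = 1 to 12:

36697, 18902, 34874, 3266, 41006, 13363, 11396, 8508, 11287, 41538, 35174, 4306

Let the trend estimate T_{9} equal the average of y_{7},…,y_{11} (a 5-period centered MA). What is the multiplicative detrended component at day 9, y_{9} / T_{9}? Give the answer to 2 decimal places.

0.52

Trend T_9 = (11396 + 8508 + 11287 + 41538 + 35174) / 5 = 107903/5 = 21580.6000
Ratio to trend: 11287 / 21580.6000 = 0.52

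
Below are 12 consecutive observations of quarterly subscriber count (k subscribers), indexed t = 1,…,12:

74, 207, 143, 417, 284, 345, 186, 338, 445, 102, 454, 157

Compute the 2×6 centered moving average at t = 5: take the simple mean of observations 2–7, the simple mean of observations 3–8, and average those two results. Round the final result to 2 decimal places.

274.58

Sum over 2–7: 207 + 143 + 417 + 284 + 345 + 186 = 1582
Sum over 3–8: 143 + 417 + 284 + 345 + 186 + 338 = 1713
CMA at t=5 = (1582 + 1713) / (2·6) = 3295 / 12 = 274.58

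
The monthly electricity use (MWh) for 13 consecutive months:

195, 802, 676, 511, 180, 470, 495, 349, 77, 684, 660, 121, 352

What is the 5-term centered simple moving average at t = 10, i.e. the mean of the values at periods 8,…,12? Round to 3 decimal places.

378.200

Sum of periods 8–12: 349 + 77 + 684 + 660 + 121 = 1891
Divide by 5: 1891 / 5 = 378.200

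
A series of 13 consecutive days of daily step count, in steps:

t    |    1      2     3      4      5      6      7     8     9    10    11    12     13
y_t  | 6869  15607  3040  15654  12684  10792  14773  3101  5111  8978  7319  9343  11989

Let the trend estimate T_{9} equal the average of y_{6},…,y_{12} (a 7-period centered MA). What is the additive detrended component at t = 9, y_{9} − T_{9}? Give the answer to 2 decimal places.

-3377.14

Trend T_9 = (10792 + 14773 + 3101 + 5111 + 8978 + 7319 + 9343) / 7 = 59417/7 = 8488.1429
Detrended value: 5111 − 8488.1429 = -3377.14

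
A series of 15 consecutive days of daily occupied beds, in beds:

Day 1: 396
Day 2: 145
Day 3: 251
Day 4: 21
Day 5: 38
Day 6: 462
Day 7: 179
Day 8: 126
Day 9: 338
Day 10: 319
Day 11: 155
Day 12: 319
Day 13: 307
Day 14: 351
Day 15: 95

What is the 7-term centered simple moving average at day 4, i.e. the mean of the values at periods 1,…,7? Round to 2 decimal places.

213.14

Sum of periods 1–7: 396 + 145 + 251 + 21 + 38 + 462 + 179 = 1492
Divide by 7: 1492 / 7 = 213.14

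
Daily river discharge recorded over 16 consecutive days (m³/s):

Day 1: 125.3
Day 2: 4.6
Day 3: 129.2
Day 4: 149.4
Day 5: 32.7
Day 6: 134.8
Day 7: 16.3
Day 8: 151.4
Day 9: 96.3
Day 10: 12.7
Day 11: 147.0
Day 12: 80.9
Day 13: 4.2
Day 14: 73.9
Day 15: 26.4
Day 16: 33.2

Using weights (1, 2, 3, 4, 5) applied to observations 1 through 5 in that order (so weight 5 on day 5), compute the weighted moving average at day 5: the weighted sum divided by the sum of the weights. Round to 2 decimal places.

Weighted sum: 1·125.3 + 2·4.6 + 3·129.2 + 4·149.4 + 5·32.7 = 125.3 + 9.2 + 387.6 + 597.6 + 163.5 = 1283.2
Weight total: 1 + 2 + 3 + 4 + 5 = 15
WMA = 1283.2 / 15 = 85.55

85.55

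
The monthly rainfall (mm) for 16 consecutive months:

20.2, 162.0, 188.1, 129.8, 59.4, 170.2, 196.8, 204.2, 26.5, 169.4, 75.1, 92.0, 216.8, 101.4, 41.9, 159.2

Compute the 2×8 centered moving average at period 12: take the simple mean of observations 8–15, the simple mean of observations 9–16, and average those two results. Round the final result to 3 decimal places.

Sum over 8–15: 204.2 + 26.5 + 169.4 + 75.1 + 92.0 + 216.8 + 101.4 + 41.9 = 927.3
Sum over 9–16: 26.5 + 169.4 + 75.1 + 92.0 + 216.8 + 101.4 + 41.9 + 159.2 = 882.3
CMA at t=12 = (927.3 + 882.3) / (2·8) = 1809.6 / 16 = 113.100

113.100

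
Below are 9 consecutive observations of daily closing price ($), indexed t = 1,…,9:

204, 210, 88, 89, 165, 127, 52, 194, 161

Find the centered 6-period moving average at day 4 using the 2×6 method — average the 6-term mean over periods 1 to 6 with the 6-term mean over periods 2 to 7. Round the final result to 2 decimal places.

134.50

Sum over 1–6: 204 + 210 + 88 + 89 + 165 + 127 = 883
Sum over 2–7: 210 + 88 + 89 + 165 + 127 + 52 = 731
CMA at t=4 = (883 + 731) / (2·6) = 1614 / 12 = 134.50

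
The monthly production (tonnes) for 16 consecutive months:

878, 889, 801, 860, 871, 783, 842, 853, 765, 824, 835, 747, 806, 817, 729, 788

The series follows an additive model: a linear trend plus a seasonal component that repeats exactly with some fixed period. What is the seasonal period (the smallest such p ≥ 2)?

First differences y_{t+1} − y_t: 11, -88, 59, 11, -88, 59, 11, -88, …
The difference pattern repeats every 3 terms and not for any smaller step, so p = 3.

3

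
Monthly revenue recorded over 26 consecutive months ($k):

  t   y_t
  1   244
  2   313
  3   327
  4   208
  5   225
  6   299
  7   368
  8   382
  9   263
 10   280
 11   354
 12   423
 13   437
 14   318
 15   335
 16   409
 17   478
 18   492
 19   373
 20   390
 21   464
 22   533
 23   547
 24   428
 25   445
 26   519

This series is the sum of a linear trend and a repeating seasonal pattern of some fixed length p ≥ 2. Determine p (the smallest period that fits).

First differences y_{t+1} − y_t: 69, 14, -119, 17, 74, 69, 14, -119, 17, 74, 69, 14, …
The difference pattern repeats every 5 terms and not for any smaller step, so p = 5.

5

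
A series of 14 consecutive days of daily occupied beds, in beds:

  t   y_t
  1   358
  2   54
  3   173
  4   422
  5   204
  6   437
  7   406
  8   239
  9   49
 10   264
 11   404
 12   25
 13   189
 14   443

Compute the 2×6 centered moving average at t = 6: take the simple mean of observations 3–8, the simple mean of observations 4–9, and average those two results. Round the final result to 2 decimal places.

303.17

Sum over 3–8: 173 + 422 + 204 + 437 + 406 + 239 = 1881
Sum over 4–9: 422 + 204 + 437 + 406 + 239 + 49 = 1757
CMA at t=6 = (1881 + 1757) / (2·6) = 3638 / 12 = 303.17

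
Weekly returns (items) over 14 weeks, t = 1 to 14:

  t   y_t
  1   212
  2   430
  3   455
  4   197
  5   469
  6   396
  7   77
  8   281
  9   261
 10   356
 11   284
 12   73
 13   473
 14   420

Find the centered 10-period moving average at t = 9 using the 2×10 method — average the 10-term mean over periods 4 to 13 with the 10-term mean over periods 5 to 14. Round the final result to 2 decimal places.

Sum over 4–13: 197 + 469 + 396 + 77 + 281 + 261 + 356 + 284 + 73 + 473 = 2867
Sum over 5–14: 469 + 396 + 77 + 281 + 261 + 356 + 284 + 73 + 473 + 420 = 3090
CMA at t=9 = (2867 + 3090) / (2·10) = 5957 / 20 = 297.85

297.85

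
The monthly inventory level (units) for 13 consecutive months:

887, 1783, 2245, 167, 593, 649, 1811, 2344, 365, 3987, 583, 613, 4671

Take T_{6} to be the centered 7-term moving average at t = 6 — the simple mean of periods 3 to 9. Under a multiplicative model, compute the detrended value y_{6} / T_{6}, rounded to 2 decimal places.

Trend T_6 = (2245 + 167 + 593 + 649 + 1811 + 2344 + 365) / 7 = 8174/7 = 1167.7143
Ratio to trend: 649 / 1167.7143 = 0.56

0.56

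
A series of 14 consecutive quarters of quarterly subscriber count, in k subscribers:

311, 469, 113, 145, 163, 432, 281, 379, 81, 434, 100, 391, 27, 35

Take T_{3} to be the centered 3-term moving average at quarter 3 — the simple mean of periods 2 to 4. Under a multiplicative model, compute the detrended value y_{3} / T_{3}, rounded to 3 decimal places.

0.466

Trend T_3 = (469 + 113 + 145) / 3 = 727/3 = 242.33333
Ratio to trend: 113 / 242.33333 = 0.466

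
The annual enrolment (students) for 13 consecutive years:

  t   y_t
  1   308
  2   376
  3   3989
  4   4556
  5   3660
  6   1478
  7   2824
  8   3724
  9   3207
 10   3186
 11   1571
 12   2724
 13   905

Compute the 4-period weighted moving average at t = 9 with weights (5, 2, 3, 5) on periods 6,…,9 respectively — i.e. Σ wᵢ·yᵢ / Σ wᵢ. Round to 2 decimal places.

Weighted sum: 5·1478 + 2·2824 + 3·3724 + 5·3207 = 7390 + 5648 + 11172 + 16035 = 40245
Weight total: 5 + 2 + 3 + 5 = 15
WMA = 40245 / 15 = 2683.00

2683.00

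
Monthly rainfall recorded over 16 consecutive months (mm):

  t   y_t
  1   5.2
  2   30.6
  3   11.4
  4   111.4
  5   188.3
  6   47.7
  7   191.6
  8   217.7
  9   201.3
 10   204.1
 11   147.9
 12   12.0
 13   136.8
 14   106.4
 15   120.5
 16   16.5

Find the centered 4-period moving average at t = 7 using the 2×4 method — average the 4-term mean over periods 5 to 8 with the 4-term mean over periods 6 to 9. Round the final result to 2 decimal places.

Sum over 5–8: 188.3 + 47.7 + 191.6 + 217.7 = 645.3
Sum over 6–9: 47.7 + 191.6 + 217.7 + 201.3 = 658.3
CMA at t=7 = (645.3 + 658.3) / (2·4) = 1303.6 / 8 = 162.95

162.95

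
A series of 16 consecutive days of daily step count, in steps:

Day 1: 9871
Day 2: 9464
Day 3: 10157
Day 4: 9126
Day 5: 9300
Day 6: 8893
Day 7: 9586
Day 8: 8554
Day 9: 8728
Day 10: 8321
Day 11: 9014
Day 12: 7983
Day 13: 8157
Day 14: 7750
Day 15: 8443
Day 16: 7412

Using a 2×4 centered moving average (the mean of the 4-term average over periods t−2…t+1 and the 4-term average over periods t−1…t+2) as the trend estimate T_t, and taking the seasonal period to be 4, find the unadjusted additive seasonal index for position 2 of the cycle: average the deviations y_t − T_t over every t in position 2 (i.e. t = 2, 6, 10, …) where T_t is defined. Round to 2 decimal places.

-261.83

Season position 2 occurs at t = 6, 10, 14 (where T_t is defined).
t=6: T_6 = 9154.7500; y_6 − T_6 = 8893 − 9154.7500 = -261.7500
t=10: T_10 = 8582.8750; y_10 − T_10 = 8321 − 8582.8750 = -261.8750
t=14: T_14 = 8011.8750; y_14 − T_14 = 7750 − 8011.8750 = -261.8750
Mean deviation: (-261.7500 + -261.8750 + -261.8750) / 3 = -261.83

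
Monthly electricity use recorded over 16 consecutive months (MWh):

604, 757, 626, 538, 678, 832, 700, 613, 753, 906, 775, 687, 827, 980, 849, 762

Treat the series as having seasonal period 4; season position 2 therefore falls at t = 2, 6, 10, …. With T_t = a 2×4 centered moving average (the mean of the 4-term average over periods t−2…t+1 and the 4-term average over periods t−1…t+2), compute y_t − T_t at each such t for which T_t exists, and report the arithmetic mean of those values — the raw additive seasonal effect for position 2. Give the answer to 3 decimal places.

135.167

Season position 2 occurs at t = 6, 10, 14 (where T_t is defined).
t=6: T_6 = 696.37500; y_6 − T_6 = 832 − 696.37500 = 135.62500
t=10: T_10 = 771.00000; y_10 − T_10 = 906 − 771.00000 = 135.00000
t=14: T_14 = 845.12500; y_14 − T_14 = 980 − 845.12500 = 134.87500
Mean deviation: (135.62500 + 135.00000 + 134.87500) / 3 = 135.167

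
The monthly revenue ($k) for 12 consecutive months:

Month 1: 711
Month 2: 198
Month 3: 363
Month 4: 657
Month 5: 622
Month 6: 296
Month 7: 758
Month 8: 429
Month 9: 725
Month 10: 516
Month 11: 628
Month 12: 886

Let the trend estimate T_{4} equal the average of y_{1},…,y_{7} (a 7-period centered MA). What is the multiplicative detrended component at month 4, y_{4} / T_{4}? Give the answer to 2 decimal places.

Trend T_4 = (711 + 198 + 363 + 657 + 622 + 296 + 758) / 7 = 3605/7 = 515.0000
Ratio to trend: 657 / 515.0000 = 1.28

1.28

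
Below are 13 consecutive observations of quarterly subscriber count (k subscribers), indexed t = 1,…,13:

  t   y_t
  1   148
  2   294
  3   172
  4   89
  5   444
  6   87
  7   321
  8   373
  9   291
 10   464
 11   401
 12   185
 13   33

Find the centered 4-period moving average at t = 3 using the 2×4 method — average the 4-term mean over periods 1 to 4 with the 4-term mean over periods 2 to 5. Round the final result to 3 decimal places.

212.750

Sum over 1–4: 148 + 294 + 172 + 89 = 703
Sum over 2–5: 294 + 172 + 89 + 444 = 999
CMA at t=3 = (703 + 999) / (2·4) = 1702 / 8 = 212.750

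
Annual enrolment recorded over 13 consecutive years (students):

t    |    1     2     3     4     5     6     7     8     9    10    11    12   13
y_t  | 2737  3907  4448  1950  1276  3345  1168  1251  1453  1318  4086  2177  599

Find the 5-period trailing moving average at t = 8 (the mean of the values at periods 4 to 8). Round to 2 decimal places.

1798.00

Sum of periods 4–8: 1950 + 1276 + 3345 + 1168 + 1251 = 8990
Divide by 5: 8990 / 5 = 1798.00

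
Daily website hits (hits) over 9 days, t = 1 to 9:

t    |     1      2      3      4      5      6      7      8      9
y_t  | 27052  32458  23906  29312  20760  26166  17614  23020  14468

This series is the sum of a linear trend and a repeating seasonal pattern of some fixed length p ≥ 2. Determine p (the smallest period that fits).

2

First differences y_{t+1} − y_t: 5406, -8552, 5406, -8552, 5406, -8552, …
The difference pattern repeats every 2 terms and not for any smaller step, so p = 2.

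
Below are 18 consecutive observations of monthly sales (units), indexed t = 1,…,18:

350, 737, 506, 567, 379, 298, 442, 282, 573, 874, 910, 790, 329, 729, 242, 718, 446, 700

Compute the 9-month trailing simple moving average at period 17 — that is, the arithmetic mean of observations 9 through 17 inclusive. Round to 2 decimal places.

623.44

Sum of periods 9–17: 573 + 874 + 910 + 790 + 329 + 729 + 242 + 718 + 446 = 5611
Divide by 9: 5611 / 9 = 623.44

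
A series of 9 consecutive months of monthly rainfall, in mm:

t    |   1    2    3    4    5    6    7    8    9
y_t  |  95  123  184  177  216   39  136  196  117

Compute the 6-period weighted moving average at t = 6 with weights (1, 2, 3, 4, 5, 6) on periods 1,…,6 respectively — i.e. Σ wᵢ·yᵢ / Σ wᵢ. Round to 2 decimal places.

138.81

Weighted sum: 1·95 + 2·123 + 3·184 + 4·177 + 5·216 + 6·39 = 95 + 246 + 552 + 708 + 1080 + 234 = 2915
Weight total: 1 + 2 + 3 + 4 + 5 + 6 = 21
WMA = 2915 / 21 = 138.81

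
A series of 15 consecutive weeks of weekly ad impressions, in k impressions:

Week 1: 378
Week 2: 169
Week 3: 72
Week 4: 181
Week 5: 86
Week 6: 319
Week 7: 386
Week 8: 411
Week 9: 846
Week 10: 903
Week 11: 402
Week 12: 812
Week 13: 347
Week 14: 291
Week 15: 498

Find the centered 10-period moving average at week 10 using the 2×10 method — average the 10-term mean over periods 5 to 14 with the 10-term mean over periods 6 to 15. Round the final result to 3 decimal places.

Sum over 5–14: 86 + 319 + 386 + 411 + 846 + 903 + 402 + 812 + 347 + 291 = 4803
Sum over 6–15: 319 + 386 + 411 + 846 + 903 + 402 + 812 + 347 + 291 + 498 = 5215
CMA at t=10 = (4803 + 5215) / (2·10) = 10018 / 20 = 500.900

500.900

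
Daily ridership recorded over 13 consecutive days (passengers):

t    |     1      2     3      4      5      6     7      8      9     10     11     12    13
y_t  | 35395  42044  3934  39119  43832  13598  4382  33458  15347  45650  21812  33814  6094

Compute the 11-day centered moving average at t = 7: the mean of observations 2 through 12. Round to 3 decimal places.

26999.091

Sum of periods 2–12: 42044 + 3934 + 39119 + 43832 + 13598 + 4382 + 33458 + 15347 + 45650 + 21812 + 33814 = 296990
Divide by 11: 296990 / 11 = 26999.091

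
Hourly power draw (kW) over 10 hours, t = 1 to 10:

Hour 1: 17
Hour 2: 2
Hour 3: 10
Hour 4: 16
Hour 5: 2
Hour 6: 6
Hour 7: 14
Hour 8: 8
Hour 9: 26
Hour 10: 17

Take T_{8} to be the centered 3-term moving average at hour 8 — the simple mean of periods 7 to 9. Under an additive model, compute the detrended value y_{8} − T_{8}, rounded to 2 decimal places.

-8.00

Trend T_8 = (14 + 8 + 26) / 3 = 48/3 = 16.0000
Detrended value: 8 − 16.0000 = -8.00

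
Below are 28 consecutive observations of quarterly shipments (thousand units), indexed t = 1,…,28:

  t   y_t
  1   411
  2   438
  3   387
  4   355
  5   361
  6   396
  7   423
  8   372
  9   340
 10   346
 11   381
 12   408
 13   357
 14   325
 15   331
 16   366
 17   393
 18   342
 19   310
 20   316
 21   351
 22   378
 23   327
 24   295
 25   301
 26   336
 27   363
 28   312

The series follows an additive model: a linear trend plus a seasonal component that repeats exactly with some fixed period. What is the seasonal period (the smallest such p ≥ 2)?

5

First differences y_{t+1} − y_t: 27, -51, -32, 6, 35, 27, -51, -32, 6, 35, 27, -51, …
The difference pattern repeats every 5 terms and not for any smaller step, so p = 5.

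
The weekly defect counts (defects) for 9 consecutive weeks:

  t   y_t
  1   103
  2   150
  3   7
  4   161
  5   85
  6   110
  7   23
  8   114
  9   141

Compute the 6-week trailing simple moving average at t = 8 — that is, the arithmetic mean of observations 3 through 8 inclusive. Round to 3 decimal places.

83.333

Sum of periods 3–8: 7 + 161 + 85 + 110 + 23 + 114 = 500
Divide by 6: 500 / 6 = 83.333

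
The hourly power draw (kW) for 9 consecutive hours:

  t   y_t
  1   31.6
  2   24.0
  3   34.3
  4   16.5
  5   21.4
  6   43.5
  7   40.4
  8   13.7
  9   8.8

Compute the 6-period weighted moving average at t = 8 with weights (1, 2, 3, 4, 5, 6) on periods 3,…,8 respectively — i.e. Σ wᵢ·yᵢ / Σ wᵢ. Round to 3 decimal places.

Weighted sum: 1·34.3 + 2·16.5 + 3·21.4 + 4·43.5 + 5·40.4 + 6·13.7 = 34.3 + 33.0 + 64.2 + 174.0 + 202.0 + 82.2 = 589.7
Weight total: 1 + 2 + 3 + 4 + 5 + 6 = 21
WMA = 589.7 / 21 = 28.081

28.081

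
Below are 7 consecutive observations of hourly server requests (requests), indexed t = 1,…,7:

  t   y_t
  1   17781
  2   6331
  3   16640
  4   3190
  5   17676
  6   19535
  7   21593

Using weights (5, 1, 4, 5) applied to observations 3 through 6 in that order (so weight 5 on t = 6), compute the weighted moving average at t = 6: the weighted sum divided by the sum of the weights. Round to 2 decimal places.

Weighted sum: 5·16640 + 1·3190 + 4·17676 + 5·19535 = 83200 + 3190 + 70704 + 97675 = 254769
Weight total: 5 + 1 + 4 + 5 = 15
WMA = 254769 / 15 = 16984.60

16984.60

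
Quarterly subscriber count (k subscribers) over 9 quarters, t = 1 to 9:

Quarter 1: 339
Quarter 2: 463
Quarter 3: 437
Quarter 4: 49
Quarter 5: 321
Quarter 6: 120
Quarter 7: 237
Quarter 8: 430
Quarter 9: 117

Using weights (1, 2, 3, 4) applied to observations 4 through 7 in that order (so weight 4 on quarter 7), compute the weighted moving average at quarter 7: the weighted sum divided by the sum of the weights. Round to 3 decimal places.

Weighted sum: 1·49 + 2·321 + 3·120 + 4·237 = 49 + 642 + 360 + 948 = 1999
Weight total: 1 + 2 + 3 + 4 = 10
WMA = 1999 / 10 = 199.900

199.900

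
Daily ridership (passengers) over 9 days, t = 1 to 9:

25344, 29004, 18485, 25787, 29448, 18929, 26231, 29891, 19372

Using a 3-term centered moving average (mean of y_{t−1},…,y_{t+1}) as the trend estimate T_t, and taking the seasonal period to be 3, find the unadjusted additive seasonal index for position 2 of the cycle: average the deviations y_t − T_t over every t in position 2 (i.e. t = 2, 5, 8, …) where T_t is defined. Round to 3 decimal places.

Season position 2 occurs at t = 2, 5, 8 (where T_t is defined).
t=2: T_2 = 24277.66667; y_2 − T_2 = 29004 − 24277.66667 = 4726.33333
t=5: T_5 = 24721.33333; y_5 − T_5 = 29448 − 24721.33333 = 4726.66667
t=8: T_8 = 25164.66667; y_8 − T_8 = 29891 − 25164.66667 = 4726.33333
Mean deviation: (4726.33333 + 4726.66667 + 4726.33333) / 3 = 4726.444

4726.444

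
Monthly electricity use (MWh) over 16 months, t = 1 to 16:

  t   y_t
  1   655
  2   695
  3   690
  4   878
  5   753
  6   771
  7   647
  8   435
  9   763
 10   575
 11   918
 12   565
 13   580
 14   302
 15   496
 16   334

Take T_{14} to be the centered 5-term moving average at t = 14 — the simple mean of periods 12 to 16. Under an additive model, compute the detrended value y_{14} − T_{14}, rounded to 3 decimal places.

Trend T_14 = (565 + 580 + 302 + 496 + 334) / 5 = 2277/5 = 455.40000
Detrended value: 302 − 455.40000 = -153.400

-153.400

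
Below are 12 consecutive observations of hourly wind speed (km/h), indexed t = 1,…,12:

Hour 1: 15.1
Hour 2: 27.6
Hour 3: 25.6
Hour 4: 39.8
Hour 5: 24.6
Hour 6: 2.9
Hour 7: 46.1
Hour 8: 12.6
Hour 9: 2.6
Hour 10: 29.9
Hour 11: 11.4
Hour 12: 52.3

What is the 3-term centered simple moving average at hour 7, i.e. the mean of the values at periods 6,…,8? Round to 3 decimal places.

20.533

Sum of periods 6–8: 2.9 + 46.1 + 12.6 = 61.6
Divide by 3: 61.6 / 3 = 20.533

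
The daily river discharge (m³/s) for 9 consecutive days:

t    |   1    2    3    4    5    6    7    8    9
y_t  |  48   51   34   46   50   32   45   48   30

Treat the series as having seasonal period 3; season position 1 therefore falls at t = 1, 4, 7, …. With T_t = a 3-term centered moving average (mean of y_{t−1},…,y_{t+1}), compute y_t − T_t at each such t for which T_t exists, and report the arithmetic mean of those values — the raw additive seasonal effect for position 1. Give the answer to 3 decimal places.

3.000

Season position 1 occurs at t = 4, 7 (where T_t is defined).
t=4: T_4 = 43.33333; y_4 − T_4 = 46 − 43.33333 = 2.66667
t=7: T_7 = 41.66667; y_7 − T_7 = 45 − 41.66667 = 3.33333
Mean deviation: (2.66667 + 3.33333) / 2 = 3.000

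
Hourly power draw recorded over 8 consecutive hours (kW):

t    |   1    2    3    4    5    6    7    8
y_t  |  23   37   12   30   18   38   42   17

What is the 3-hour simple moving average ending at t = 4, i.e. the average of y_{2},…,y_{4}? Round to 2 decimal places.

Sum of periods 2–4: 37 + 12 + 30 = 79
Divide by 3: 79 / 3 = 26.33

26.33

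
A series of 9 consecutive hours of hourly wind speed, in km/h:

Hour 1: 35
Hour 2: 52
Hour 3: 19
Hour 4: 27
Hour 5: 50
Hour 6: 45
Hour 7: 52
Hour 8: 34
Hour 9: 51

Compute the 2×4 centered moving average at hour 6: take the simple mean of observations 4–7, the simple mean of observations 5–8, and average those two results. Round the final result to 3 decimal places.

44.375

Sum over 4–7: 27 + 50 + 45 + 52 = 174
Sum over 5–8: 50 + 45 + 52 + 34 = 181
CMA at t=6 = (174 + 181) / (2·4) = 355 / 8 = 44.375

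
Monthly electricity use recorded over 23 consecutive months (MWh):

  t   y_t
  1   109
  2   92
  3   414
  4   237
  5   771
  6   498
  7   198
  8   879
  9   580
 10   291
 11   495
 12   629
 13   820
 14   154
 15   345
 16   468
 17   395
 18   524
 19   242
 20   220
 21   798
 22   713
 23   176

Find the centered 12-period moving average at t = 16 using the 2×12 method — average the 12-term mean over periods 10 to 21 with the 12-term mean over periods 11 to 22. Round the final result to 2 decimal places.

Sum over 10–21: 291 + 495 + 629 + 820 + 154 + 345 + 468 + 395 + 524 + 242 + 220 + 798 = 5381
Sum over 11–22: 495 + 629 + 820 + 154 + 345 + 468 + 395 + 524 + 242 + 220 + 798 + 713 = 5803
CMA at t=16 = (5381 + 5803) / (2·12) = 11184 / 24 = 466.00

466.00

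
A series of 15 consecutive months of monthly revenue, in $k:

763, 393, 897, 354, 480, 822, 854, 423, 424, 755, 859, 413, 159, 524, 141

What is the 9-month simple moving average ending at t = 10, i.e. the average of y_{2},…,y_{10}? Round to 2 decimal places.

600.22

Sum of periods 2–10: 393 + 897 + 354 + 480 + 822 + 854 + 423 + 424 + 755 = 5402
Divide by 9: 5402 / 9 = 600.22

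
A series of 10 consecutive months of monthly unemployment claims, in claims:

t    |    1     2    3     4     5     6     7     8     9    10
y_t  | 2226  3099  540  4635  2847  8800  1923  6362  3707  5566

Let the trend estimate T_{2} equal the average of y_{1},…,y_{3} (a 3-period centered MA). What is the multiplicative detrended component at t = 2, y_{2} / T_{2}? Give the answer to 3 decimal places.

1.585

Trend T_2 = (2226 + 3099 + 540) / 3 = 5865/3 = 1955.00000
Ratio to trend: 3099 / 1955.00000 = 1.585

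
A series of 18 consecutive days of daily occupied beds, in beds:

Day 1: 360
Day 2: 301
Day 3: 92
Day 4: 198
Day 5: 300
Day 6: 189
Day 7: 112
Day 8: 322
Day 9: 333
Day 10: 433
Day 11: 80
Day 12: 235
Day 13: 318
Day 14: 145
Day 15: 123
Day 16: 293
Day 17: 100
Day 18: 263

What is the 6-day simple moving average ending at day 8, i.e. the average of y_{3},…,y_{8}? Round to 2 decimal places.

Sum of periods 3–8: 92 + 198 + 300 + 189 + 112 + 322 = 1213
Divide by 6: 1213 / 6 = 202.17

202.17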